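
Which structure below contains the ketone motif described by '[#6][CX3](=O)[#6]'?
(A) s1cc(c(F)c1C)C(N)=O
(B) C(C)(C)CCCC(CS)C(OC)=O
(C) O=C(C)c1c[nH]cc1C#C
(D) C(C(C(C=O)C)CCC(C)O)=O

C

[#6][CX3](=O)[#6] describes a carbonyl carbon (no H) flanked by two carbons (a ketone).
(A) has a primary amide (-C(=O)NH2) but one neighbour of the carbonyl carbon is N, not C.
(B) has a methyl-ester group (-C(=O)OCH3) but one neighbour of the carbonyl carbon is O, not C.
(C) contains an acetyl/ketone group (-C(=O)CH3), which satisfies every atom and bond constraint.
(D) has an aldehyde (-CHO) but the carbonyl carbon has H1, so it is not flanked by two carbons.
So the answer is (C).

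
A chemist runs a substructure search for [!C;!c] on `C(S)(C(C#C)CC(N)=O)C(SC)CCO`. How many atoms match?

5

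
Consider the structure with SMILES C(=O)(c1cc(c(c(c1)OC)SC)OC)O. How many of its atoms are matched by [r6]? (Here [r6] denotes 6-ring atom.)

6

The query [r6] means: r6 matches atoms in a six-membered ring.
Check the 15 heavy atoms by environment: 6× c (aromatic, in 6-ring) → match; 4× O (acyclic) → no; 4× C (acyclic) → no; 1× S (acyclic) → no.
That gives 6 matching atoms.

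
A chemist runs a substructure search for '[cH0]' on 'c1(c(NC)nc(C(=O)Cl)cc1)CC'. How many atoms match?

The query [cH0] means: aromatic carbon with no attached hydrogen (substituted or ring-fusion).
Check the 13 heavy atoms by environment: 1× n (aromatic, H0) → no; 3× c (aromatic, H0) → match; 2× c (aromatic, H1) → no; 1× C (H2) → no; 2× C (H3) → no; 1× C (H0) → no; 1× O (H0) → no; 1× Cl (H0) → no; 1× N (H1) → no.
That gives 3 matching atoms.

3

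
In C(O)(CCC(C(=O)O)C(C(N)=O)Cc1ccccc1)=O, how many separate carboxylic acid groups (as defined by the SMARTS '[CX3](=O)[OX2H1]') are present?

[CX3](=O)[OX2H1] is the SMARTS for a carboxylic acid: an sp2 carbon double-bonded to O and single-bonded to an -OH oxygen.
The molecule carries 2 separate instances of a carboxylic acid group (-C(=O)OH) meeting every constraint; each maps to a distinct set of atoms, giving 2 matches.

2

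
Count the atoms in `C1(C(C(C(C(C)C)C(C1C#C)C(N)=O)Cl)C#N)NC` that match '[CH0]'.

The query [CH0] means: aliphatic carbon with no attached hydrogen.
Check the 19 heavy atoms by environment: 8× C (H1) → no; 1× N (H1) → no; 3× C (H3) → no; 3× C (H0) → match; 1× N (H0) → no; 1× Cl (H0) → no; 1× O (H0) → no; 1× N (H2) → no.
That gives 3 matching atoms.

3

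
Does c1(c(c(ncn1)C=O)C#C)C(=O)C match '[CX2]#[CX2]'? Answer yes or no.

Yes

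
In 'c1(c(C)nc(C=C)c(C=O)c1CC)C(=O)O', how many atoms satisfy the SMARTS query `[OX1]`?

2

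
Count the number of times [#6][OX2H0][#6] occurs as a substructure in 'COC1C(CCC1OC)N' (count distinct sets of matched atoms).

2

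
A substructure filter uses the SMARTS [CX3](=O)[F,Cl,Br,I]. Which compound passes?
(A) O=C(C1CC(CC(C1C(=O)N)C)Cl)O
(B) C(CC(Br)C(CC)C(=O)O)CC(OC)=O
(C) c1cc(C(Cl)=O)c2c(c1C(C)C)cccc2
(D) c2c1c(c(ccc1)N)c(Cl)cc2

C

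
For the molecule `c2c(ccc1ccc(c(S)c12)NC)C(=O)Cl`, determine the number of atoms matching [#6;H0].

Check the 16 heavy atoms by environment: 5× c (aromatic, H0) → match; 5× c (aromatic, H1) → no; 1× N (H1) → no; 1× C (H3) → no; 1× S (H1) → no; 1× C (H0) → match; 1× O (H0) → no; 1× Cl (H0) → no.
Summing the matching environments: 5 + 1 = 6 matching atoms.

6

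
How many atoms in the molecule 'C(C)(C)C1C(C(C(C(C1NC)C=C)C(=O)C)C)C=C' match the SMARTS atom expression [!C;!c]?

The query [!C;!c] means: neither aliphatic nor aromatic carbon — same as [!#6].
Check the 19 heavy atoms by environment: 17× C → no; 1× O → match; 1× N → match.
Summing the matching environments: 1 + 1 = 2 matching atoms.

2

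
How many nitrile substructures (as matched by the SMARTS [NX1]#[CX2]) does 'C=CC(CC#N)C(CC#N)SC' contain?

2

[NX1]#[CX2] is the SMARTS for a nitrile: a nitrogen triple-bonded to a two-connected carbon.
The molecule carries 2 separate instances of a nitrile (-C#N) meeting every constraint; each maps to a distinct set of atoms, giving 2 matches.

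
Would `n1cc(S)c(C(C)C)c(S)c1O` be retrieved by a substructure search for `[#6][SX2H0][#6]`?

The pattern [#6][SX2H0][#6] describes an aliphatic sulfur bridging two carbons with no H on the sulfur — a thioether.
The closest candidate here is a thiol (-SH), but the sulfur has H1, not H0 bridging two carbons. No other fragment satisfies the full query, so there is no match.

No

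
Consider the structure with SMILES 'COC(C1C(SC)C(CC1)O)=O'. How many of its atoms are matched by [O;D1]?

2

Check the 12 heavy atoms by environment: 4× C (D3) → no; 2× C (D2) → no; 2× O (D1) → match; 1× O (D2) → no; 2× C (D1) → no; 1× S (D2) → no.
That gives 2 matching atoms.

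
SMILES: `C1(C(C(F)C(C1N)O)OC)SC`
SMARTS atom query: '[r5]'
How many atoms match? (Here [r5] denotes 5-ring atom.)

5

The query [r5] means: r5 matches atoms in a five-membered ring.
Check the 12 heavy atoms by environment: 5× C (in 5-ring) → match; 1× S (acyclic) → no; 2× C (acyclic) → no; 2× O (acyclic) → no; 1× N (acyclic) → no; 1× F (acyclic) → no.
That gives 5 matching atoms.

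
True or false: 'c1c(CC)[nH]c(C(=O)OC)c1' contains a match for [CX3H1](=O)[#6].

The pattern [CX3H1](=O)[#6] describes an sp2 carbon with one H, double-bonded to O and single-bonded to carbon — an aldehyde.
The closest candidate here is a methyl-ester group (-C(=O)OCH3), but the carbonyl carbon has H0, not H1. No other fragment satisfies the full query, so there is no match.

False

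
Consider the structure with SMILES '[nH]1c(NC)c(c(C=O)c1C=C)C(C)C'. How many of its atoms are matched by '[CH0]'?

0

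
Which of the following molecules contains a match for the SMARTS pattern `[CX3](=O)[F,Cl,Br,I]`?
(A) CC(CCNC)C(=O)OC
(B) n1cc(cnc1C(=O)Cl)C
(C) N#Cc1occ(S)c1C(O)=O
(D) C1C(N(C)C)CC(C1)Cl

B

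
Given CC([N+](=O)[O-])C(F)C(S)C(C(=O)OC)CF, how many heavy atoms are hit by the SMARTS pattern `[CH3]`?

2

The query [CH3] means: aliphatic carbon with exactly three hydrogens.
Check the 16 heavy atoms by environment: 2× C (H3) → match; 4× C (H1) → no; 1× C (H2) → no; 2× F (H0) → no; 1× C (H0) → no; 3× O (H0) → no; 1× S (H1) → no; 1× N (charge +1, H0) → no; 1× O (charge -1, H0) → no.
That gives 2 matching atoms.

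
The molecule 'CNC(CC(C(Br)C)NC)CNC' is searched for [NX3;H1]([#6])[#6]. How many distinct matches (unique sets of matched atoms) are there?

3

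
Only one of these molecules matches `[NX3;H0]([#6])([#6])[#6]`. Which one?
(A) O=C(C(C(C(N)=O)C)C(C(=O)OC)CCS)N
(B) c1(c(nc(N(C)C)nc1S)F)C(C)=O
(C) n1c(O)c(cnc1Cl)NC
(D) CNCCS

B

[NX3;H0]([#6])([#6])[#6] describes a trivalent nitrogen with no H, bonded to three carbons (a tertiary amine).
(A) has a primary amide (-C(=O)NH2) but the amide nitrogen has H2 and only one carbon neighbour.
(B) contains a dimethylamino group (-N(CH3)2), which satisfies every atom and bond constraint.
(C) has an N-methylamino group (-NHCH3) but the nitrogen still has one H (H1), not H0.
(D) has an N-methylamino group (-NHCH3) but the nitrogen still has one H (H1), not H0.
So the answer is (B).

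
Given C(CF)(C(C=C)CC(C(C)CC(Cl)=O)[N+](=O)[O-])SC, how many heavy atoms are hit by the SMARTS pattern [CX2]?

Check the 19 heavy atoms by environment: 9× C (X4) → no; 3× C (X3) → no; 1× N (charge +1, X3) → no; 1× O (charge -1, X1) → no; 2× O (X1) → no; 1× F (X1) → no; 1× S (X2) → no; 1× Cl (X1) → no.
No environment satisfies the query, so 0 matching atoms.

0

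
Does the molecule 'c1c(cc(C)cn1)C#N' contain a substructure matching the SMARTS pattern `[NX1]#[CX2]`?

Yes

The pattern [NX1]#[CX2] describes a nitrogen triple-bonded to a two-connected carbon — a nitrile.
The molecule carries a nitrile (-C#N), whose atoms satisfy every constraint of the query, so the pattern matches.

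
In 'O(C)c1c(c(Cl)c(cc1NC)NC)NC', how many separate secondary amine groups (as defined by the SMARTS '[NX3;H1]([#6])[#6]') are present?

3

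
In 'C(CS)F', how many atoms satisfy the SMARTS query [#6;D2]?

2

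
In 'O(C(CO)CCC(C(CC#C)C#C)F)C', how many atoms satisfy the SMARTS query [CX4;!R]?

8

The query [CX4;!R] means: aliphatic carbon with four total connections, not in a ring.
Check the 15 heavy atoms by environment: 8× C (X4, acyclic) → match; 4× C (X2, acyclic) → no; 1× F (X1, acyclic) → no; 2× O (X2, acyclic) → no.
That gives 8 matching atoms.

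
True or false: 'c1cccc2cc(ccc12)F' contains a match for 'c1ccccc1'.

True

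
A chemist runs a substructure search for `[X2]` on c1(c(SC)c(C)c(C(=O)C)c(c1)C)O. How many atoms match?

2

The query [X2] means: any atom with exactly two total connections (bonds + H).
Check the 14 heavy atoms by environment: 6× c (aromatic, X3) → no; 4× C (X4) → no; 1× O (X2) → match; 1× S (X2) → match; 1× C (X3) → no; 1× O (X1) → no.
Summing the matching environments: 1 + 1 = 2 matching atoms.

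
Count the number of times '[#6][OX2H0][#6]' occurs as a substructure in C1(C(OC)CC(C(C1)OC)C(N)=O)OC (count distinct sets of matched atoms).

[#6][OX2H0][#6] is the SMARTS for an ether: an aliphatic oxygen bridging two carbons with no H on the oxygen.
The molecule carries 3 separate instances of a methoxy ether (-OCH3) meeting every constraint; each maps to a distinct set of atoms, giving 3 matches.

3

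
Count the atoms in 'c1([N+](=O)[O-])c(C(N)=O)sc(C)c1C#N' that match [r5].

5

Check the 14 heavy atoms by environment: 1× s (aromatic, in 5-ring) → match; 4× c (aromatic, in 5-ring) → match; 3× C (acyclic) → no; 2× N (acyclic) → no; 2× O (acyclic) → no; 1× N (charge +1, acyclic) → no; 1× O (charge -1, acyclic) → no.
Summing the matching environments: 1 + 4 = 5 matching atoms.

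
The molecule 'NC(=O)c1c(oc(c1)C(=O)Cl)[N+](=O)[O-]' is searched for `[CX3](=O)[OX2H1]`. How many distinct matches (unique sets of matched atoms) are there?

[CX3](=O)[OX2H1] is the SMARTS for a carboxylic acid: an sp2 carbon double-bonded to O and single-bonded to an -OH oxygen.
The molecule has an acyl chloride (-C(=O)Cl), but the carbonyl is bonded to Cl, not to an -OH oxygen; nothing else fits, so there are 0 matches.

0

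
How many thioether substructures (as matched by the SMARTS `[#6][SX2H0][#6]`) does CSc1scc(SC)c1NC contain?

2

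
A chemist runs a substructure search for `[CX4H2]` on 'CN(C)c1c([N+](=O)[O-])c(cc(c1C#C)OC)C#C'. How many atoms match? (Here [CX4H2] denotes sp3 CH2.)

0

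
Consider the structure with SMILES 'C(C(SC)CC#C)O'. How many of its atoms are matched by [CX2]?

The query [CX2] means: C with X2: aliphatic carbon with exactly 2 total connections.
Check the 8 heavy atoms by environment: 4× C (X4) → no; 1× O (X2) → no; 1× S (X2) → no; 2× C (X2) → match.
That gives 2 matching atoms.

2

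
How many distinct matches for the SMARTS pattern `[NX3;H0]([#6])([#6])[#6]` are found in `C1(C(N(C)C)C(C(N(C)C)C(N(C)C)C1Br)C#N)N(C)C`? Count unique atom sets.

[NX3;H0]([#6])([#6])[#6] is the SMARTS for a tertiary amine: a trivalent nitrogen with no H, bonded to three carbons.
The molecule carries 4 separate instances of a dimethylamino group (-N(CH3)2) meeting every constraint; each maps to a distinct set of atoms, giving 4 matches.

4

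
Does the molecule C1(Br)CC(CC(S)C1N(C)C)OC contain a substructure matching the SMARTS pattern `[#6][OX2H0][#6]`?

Yes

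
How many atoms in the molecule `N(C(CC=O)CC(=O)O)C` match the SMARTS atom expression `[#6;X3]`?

Check the 10 heavy atoms by environment: 4× C (X4) → no; 2× C (X3) → match; 2× O (X1) → no; 1× O (X2) → no; 1× N (X3) → no.
That gives 2 matching atoms.

2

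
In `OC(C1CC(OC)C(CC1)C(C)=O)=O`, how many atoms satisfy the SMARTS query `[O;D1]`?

3

Check the 14 heavy atoms by environment: 3× C (D2) → no; 5× C (D3) → no; 1× O (D2) → no; 2× C (D1) → no; 3× O (D1) → match.
That gives 3 matching atoms.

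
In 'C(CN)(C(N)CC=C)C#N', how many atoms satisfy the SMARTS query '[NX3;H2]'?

Check the 10 heavy atoms by environment: 2× C (H2, X4) → no; 2× C (H1, X4) → no; 2× N (H2, X3) → match; 1× C (H1, X3) → no; 1× C (H2, X3) → no; 1× C (H0, X2) → no; 1× N (H0, X1) → no.
That gives 2 matching atoms.

2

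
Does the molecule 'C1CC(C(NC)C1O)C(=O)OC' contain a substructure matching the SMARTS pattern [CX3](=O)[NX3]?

No

The pattern [CX3](=O)[NX3] describes a carbonyl carbon bonded to a trivalent nitrogen — an amide.
The closest candidate here is a methyl-ester group (-C(=O)OCH3), but the carbonyl is bonded to O, not to an NX3 nitrogen. No other fragment satisfies the full query, so there is no match.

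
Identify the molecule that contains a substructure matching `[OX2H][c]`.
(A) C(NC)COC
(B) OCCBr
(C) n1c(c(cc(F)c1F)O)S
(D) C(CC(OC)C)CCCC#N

[OX2H][c] describes a hydroxyl oxygen attached to an aromatic carbon (a phenol).
(A) has a methoxy ether (-OCH3) but the oxygen has H0, not H1.
(B) has a hydroxyl group (-OH) but the -OH is on an aliphatic carbon, not an aromatic c.
(C) contains a hydroxyl group (-OH), which satisfies every atom and bond constraint.
(D) has a methoxy ether (-OCH3) but the oxygen has H0, not H1.
So the answer is (C).

C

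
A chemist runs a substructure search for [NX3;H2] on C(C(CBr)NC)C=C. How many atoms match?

0

The query [NX3;H2] means: aliphatic N with 3 total connections, two of them H — an -NH2 nitrogen (amine or amide).
Check the 8 heavy atoms by environment: 2× C (H2, X4) → no; 1× C (H1, X4) → no; 1× N (H1, X3) → no; 1× C (H3, X4) → no; 1× C (H1, X3) → no; 1× C (H2, X3) → no; 1× Br (H0, X1) → no.
No environment satisfies the query, so 0 matching atoms.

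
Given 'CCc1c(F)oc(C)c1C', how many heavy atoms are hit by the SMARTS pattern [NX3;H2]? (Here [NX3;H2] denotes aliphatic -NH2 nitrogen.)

0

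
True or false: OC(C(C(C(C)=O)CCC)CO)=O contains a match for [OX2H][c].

The pattern [OX2H][c] describes a hydroxyl oxygen attached to an aromatic carbon — a phenol.
The closest candidate here is a hydroxyl group (-OH), but the -OH is on an aliphatic carbon, not an aromatic c. No other fragment satisfies the full query, so there is no match.

False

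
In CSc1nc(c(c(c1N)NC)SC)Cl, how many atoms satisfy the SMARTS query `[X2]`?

3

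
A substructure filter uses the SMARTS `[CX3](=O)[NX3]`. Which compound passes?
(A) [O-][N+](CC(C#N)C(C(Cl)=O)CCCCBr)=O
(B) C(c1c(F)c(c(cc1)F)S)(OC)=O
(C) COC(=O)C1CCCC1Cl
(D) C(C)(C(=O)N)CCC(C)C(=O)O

D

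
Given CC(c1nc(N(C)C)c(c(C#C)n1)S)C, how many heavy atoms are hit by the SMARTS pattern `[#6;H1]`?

The query [#6;H1] means: any carbon bearing exactly one hydrogen.
Check the 15 heavy atoms by environment: 2× n (aromatic, H0) → no; 4× c (aromatic, H0) → no; 2× C (H1) → match; 4× C (H3) → no; 1× S (H1) → no; 1× C (H0) → no; 1× N (H0) → no.
That gives 2 matching atoms.

2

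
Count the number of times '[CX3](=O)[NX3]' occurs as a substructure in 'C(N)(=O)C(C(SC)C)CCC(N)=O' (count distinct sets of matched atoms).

2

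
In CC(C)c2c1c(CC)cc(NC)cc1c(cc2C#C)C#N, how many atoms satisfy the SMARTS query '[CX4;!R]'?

6

Check the 21 heavy atoms by environment: 10× c (aromatic, X3, in 6-ring) → no; 3× C (X2, acyclic) → no; 1× N (X1, acyclic) → no; 6× C (X4, acyclic) → match; 1× N (X3, acyclic) → no.
That gives 6 matching atoms.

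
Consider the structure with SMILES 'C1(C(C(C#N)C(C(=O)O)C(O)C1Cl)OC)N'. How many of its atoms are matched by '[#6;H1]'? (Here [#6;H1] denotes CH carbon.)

6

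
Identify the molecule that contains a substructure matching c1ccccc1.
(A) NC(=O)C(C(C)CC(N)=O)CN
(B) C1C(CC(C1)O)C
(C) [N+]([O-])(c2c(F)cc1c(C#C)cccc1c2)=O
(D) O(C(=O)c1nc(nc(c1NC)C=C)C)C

c1ccccc1 describes six aromatic carbons in a ring (a benzene ring).
(A) has a methyl group (-CH3) but no six-membered all-carbon aromatic ring is present.
(B) has a methyl group (-CH3) but no six-membered all-carbon aromatic ring is present.
(C) contains the required atom environment, so the pattern matches.
(D) has a methyl group (-CH3) but no six-membered all-carbon aromatic ring is present.
So the answer is (C).

C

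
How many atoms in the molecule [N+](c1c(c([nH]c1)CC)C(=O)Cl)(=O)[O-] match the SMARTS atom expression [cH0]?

3

The query [cH0] means: aromatic carbon with no attached hydrogen (substituted or ring-fusion).
Check the 13 heavy atoms by environment: 1× n (aromatic, H1) → no; 3× c (aromatic, H0) → match; 1× c (aromatic, H1) → no; 1× N (charge +1, H0) → no; 1× O (charge -1, H0) → no; 2× O (H0) → no; 1× C (H0) → no; 1× Cl (H0) → no; 1× C (H2) → no; 1× C (H3) → no.
That gives 3 matching atoms.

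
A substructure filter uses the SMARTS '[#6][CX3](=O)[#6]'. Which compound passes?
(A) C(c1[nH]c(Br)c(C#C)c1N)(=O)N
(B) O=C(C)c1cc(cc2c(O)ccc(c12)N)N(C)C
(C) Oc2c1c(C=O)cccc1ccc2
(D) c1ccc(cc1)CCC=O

B

[#6][CX3](=O)[#6] describes a carbonyl carbon (no H) flanked by two carbons (a ketone).
(A) has a primary amide (-C(=O)NH2) but one neighbour of the carbonyl carbon is N, not C.
(B) contains an acetyl/ketone group (-C(=O)CH3), which satisfies every atom and bond constraint.
(C) has an aldehyde (-CHO) but the carbonyl carbon has H1, so it is not flanked by two carbons.
(D) has an aldehyde (-CHO) but the carbonyl carbon has H1, so it is not flanked by two carbons.
So the answer is (B).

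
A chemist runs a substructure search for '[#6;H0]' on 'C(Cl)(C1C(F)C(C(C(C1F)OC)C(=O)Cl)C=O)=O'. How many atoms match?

The query [#6;H0] means: any carbon with no attached hydrogen.
Check the 18 heavy atoms by environment: 7× C (H1) → no; 2× C (H0) → match; 4× O (H0) → no; 2× Cl (H0) → no; 2× F (H0) → no; 1× C (H3) → no.
That gives 2 matching atoms.

2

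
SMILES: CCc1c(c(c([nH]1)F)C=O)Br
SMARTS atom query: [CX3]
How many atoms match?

1

The query [CX3] means: C with X3: aliphatic carbon with exactly 3 total connections.
Check the 11 heavy atoms by environment: 1× n (aromatic, X3) → no; 4× c (aromatic, X3) → no; 1× Br (X1) → no; 1× C (X3) → match; 1× O (X1) → no; 1× F (X1) → no; 2× C (X4) → no.
That gives 1 matching atom.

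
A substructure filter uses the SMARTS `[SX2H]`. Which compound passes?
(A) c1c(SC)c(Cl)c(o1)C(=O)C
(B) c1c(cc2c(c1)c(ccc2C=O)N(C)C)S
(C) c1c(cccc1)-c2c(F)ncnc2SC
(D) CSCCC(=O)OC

[SX2H] describes an aliphatic sulfur with two connections, one being H (a thiol).
(A) has a methylthio ether (-SCH3) but the sulfur has H0 (bonded to two carbons), not H1.
(B) contains a thiol (-SH), which satisfies every atom and bond constraint.
(C) has a methylthio ether (-SCH3) but the sulfur has H0 (bonded to two carbons), not H1.
(D) has a methylthio ether (-SCH3) but the sulfur has H0 (bonded to two carbons), not H1.
So the answer is (B).

B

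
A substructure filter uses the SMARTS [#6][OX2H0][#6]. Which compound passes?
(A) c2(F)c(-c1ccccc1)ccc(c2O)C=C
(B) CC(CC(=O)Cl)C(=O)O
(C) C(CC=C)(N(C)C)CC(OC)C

[#6][OX2H0][#6] describes an aliphatic oxygen bridging two carbons with no H on the oxygen (an ether).
(A) has a hydroxyl group (-OH) but the oxygen has H1, not H0 bridging two carbons.
(B) has a carboxylic acid group (-C(=O)OH) but the -OH oxygen has H1; the =O is OX1, not OX2.
(C) contains a methoxy ether (-OCH3), which satisfies every atom and bond constraint.
So the answer is (C).

C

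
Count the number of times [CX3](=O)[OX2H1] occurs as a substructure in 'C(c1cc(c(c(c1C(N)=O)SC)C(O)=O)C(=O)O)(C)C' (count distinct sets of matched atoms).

[CX3](=O)[OX2H1] is the SMARTS for a carboxylic acid: an sp2 carbon double-bonded to O and single-bonded to an -OH oxygen.
The molecule carries 2 separate instances of a carboxylic acid group (-C(=O)OH) meeting every constraint; each maps to a distinct set of atoms, giving 2 matches.

2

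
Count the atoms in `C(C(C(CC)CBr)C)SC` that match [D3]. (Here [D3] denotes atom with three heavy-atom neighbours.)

2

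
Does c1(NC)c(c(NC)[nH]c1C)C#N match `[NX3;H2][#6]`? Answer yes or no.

The pattern [NX3;H2][#6] describes a trivalent nitrogen with two H attached to carbon — a primary amine.
The closest candidate here is an N-methylamino group (-NHCH3), but the nitrogen bears two carbons and only one H (H1), not H2. No other fragment satisfies the full query, so there is no match.

No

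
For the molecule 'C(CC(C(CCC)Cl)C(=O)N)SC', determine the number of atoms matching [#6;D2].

Check the 13 heavy atoms by environment: 2× C (D1) → no; 4× C (D2) → match; 3× C (D3) → no; 1× S (D2) → no; 1× O (D1) → no; 1× N (D1) → no; 1× Cl (D1) → no.
That gives 4 matching atoms.

4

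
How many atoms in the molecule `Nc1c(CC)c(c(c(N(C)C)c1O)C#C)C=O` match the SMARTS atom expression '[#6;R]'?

Check the 17 heavy atoms by environment: 6× c (aromatic, in 6-ring) → match; 7× C (acyclic) → no; 2× O (acyclic) → no; 2× N (acyclic) → no.
That gives 6 matching atoms.

6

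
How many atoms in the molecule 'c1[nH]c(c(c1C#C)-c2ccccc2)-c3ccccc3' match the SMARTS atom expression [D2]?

13

Check the 19 heavy atoms by environment: 1× n (aromatic, D2) → match; 11× c (aromatic, D2) → match; 5× c (aromatic, D3) → no; 1× C (D2) → match; 1× C (D1) → no.
Summing the matching environments: 1 + 11 + 1 = 13 matching atoms.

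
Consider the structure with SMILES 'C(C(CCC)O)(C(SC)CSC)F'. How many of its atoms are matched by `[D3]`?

3

The query [D3] means: atom with exactly three heavy-atom neighbours.
Check the 13 heavy atoms by environment: 3× C (D2) → no; 3× C (D3) → match; 1× O (D1) → no; 1× F (D1) → no; 2× S (D2) → no; 3× C (D1) → no.
That gives 3 matching atoms.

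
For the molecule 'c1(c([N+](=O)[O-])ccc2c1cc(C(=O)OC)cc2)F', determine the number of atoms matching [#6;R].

The query [#6;R] means: carbon that is part of a ring.
Check the 18 heavy atoms by environment: 10× c (aromatic, in 6-ring) → match; 1× F (acyclic) → no; 2× C (acyclic) → no; 3× O (acyclic) → no; 1× N (charge +1, acyclic) → no; 1× O (charge -1, acyclic) → no.
That gives 10 matching atoms.

10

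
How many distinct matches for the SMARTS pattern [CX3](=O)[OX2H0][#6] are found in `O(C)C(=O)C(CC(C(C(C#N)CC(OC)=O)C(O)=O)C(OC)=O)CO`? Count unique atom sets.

3

[CX3](=O)[OX2H0][#6] is the SMARTS for an ester: a carbonyl carbon bonded to an oxygen that is itself bonded to carbon (no H on that O).
The molecule carries 3 separate instances of a methyl-ester group (-C(=O)OCH3) meeting every constraint; each maps to a distinct set of atoms, giving 3 matches.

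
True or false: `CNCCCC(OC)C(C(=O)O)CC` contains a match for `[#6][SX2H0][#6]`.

False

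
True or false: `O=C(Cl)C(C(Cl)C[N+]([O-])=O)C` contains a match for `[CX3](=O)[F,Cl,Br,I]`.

The pattern [CX3](=O)[F,Cl,Br,I] describes a carbonyl carbon bonded to a halogen — an acyl halide.
The molecule carries an acyl chloride (-C(=O)Cl), whose atoms satisfy every constraint of the query, so the pattern matches.

True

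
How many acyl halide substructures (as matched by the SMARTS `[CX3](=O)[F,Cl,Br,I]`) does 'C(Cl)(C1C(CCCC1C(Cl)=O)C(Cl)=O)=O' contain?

3

[CX3](=O)[F,Cl,Br,I] is the SMARTS for an acyl halide: a carbonyl carbon bonded to a halogen.
The molecule carries 3 separate instances of an acyl chloride (-C(=O)Cl) meeting every constraint; each maps to a distinct set of atoms, giving 3 matches.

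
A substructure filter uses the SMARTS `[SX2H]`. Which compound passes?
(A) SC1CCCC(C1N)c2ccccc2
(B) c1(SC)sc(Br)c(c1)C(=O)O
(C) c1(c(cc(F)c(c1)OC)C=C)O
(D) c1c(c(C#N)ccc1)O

A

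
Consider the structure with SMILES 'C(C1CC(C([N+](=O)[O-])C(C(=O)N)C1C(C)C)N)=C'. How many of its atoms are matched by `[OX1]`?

3

The query [OX1] means: aliphatic oxygen with one total connection — typically a carbonyl =O or an oxide.
Check the 18 heavy atoms by environment: 9× C (X4) → no; 3× C (X3) → no; 1× N (charge +1, X3) → no; 1× O (charge -1, X1) → match; 2× O (X1) → match; 2× N (X3) → no.
Summing the matching environments: 1 + 2 = 3 matching atoms.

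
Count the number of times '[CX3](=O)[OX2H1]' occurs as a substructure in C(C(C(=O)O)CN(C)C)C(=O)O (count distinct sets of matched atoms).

[CX3](=O)[OX2H1] is the SMARTS for a carboxylic acid: an sp2 carbon double-bonded to O and single-bonded to an -OH oxygen.
The molecule carries 2 separate instances of a carboxylic acid group (-C(=O)OH) meeting every constraint; each maps to a distinct set of atoms, giving 2 matches.

2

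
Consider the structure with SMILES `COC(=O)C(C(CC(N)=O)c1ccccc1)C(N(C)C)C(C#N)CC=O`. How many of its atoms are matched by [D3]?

8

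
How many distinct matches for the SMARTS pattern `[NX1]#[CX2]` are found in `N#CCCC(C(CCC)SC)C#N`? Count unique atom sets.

[NX1]#[CX2] is the SMARTS for a nitrile: a nitrogen triple-bonded to a two-connected carbon.
The molecule carries 2 separate instances of a nitrile (-C#N) meeting every constraint; each maps to a distinct set of atoms, giving 2 matches.

2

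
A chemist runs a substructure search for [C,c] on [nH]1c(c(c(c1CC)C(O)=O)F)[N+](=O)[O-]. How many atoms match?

The query [C,c] means: comma = OR; matches aliphatic or aromatic carbon — same as #6.
Check the 14 heavy atoms by environment: 1× n (aromatic) → no; 4× c (aromatic) → match; 3× C → match; 1× F → no; 1× N (charge +1) → no; 1× O (charge -1) → no; 3× O → no.
Summing the matching environments: 4 + 3 = 7 matching atoms.

7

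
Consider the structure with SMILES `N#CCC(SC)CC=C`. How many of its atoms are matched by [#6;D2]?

The query [#6;D2] means: any carbon bonded to exactly two heavy atoms.
Check the 9 heavy atoms by environment: 4× C (D2) → match; 1× C (D3) → no; 1× N (D1) → no; 2× C (D1) → no; 1× S (D2) → no.
That gives 4 matching atoms.

4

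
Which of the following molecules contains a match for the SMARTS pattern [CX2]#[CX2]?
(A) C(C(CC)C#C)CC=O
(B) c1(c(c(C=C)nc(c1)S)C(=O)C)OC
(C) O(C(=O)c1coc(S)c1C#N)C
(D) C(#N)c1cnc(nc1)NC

[CX2]#[CX2] describes a carbon-carbon triple bond (an alkyne).
(A) contains an ethynyl group (-C#CH), which satisfies every atom and bond constraint.
(B) has a vinyl group (-CH=CH2) but the C=C is a double bond; both carbons are CX3, not CX2.
(C) has a nitrile (-C#N) but the triple bond is C#N, not C#C.
(D) has a nitrile (-C#N) but the triple bond is C#N, not C#C.
So the answer is (A).

A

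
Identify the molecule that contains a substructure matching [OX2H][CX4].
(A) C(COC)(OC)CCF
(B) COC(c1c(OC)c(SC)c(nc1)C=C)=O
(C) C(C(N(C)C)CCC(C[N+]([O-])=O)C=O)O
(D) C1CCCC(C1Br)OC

[OX2H][CX4] describes a hydroxyl oxygen bound to an sp3 (X4) carbon (an aliphatic alcohol).
(A) has a methoxy ether (-OCH3) but the oxygen has H0 (ether), not H1.
(B) has a methoxy ether (-OCH3) but the oxygen has H0 (ether), not H1.
(C) contains a hydroxyl group (-OH), which satisfies every atom and bond constraint.
(D) has a methoxy ether (-OCH3) but the oxygen has H0 (ether), not H1.
So the answer is (C).

C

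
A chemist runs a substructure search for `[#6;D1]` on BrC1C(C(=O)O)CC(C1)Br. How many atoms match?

0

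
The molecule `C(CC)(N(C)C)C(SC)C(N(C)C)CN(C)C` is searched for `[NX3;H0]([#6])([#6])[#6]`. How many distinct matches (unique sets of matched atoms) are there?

3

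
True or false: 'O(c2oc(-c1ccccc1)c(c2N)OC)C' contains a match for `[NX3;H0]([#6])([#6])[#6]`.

False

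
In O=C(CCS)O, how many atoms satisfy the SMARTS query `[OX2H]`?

The query [OX2H] means: aliphatic oxygen with two connections, one of which is H — an -OH oxygen.
Check the 6 heavy atoms by environment: 2× C (H2, X4) → no; 1× C (H0, X3) → no; 1× O (H0, X1) → no; 1× O (H1, X2) → match; 1× S (H1, X2) → no.
That gives 1 matching atom.

1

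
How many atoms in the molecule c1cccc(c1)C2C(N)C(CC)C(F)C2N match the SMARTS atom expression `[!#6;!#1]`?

3

The query [!#6;!#1] means: not carbon and not hydrogen — any heteroatom.
Check the 16 heavy atoms by environment: 7× C → no; 2× N → match; 1× F → match; 6× c (aromatic) → no.
Summing the matching environments: 2 + 1 = 3 matching atoms.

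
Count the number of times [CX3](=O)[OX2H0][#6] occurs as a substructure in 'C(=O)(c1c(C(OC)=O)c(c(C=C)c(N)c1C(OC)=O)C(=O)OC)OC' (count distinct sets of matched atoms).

[CX3](=O)[OX2H0][#6] is the SMARTS for an ester: a carbonyl carbon bonded to an oxygen that is itself bonded to carbon (no H on that O).
The molecule carries 4 separate instances of a methyl-ester group (-C(=O)OCH3) meeting every constraint; each maps to a distinct set of atoms, giving 4 matches.

4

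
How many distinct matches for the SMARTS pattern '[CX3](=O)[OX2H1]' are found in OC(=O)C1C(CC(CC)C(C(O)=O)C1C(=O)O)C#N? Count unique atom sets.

[CX3](=O)[OX2H1] is the SMARTS for a carboxylic acid: an sp2 carbon double-bonded to O and single-bonded to an -OH oxygen.
The molecule carries 3 separate instances of a carboxylic acid group (-C(=O)OH) meeting every constraint; each maps to a distinct set of atoms, giving 3 matches.

3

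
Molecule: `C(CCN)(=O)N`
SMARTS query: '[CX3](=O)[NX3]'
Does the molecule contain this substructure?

Yes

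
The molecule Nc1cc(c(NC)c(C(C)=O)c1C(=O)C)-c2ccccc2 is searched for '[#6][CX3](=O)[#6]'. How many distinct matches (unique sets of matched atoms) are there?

2

[#6][CX3](=O)[#6] is the SMARTS for a ketone: a carbonyl carbon (no H) flanked by two carbons.
The molecule carries 2 separate instances of an acetyl/ketone group (-C(=O)CH3) meeting every constraint; each maps to a distinct set of atoms, giving 2 matches.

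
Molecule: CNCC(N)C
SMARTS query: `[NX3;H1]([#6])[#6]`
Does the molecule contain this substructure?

Yes

The pattern [NX3;H1]([#6])[#6] describes a trivalent nitrogen with one H, bonded to two carbons — a secondary amine.
The molecule carries an N-methylamino group (-NHCH3), whose atoms satisfy every constraint of the query, so the pattern matches.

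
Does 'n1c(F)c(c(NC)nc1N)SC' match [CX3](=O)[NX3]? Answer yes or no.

The pattern [CX3](=O)[NX3] describes a carbonyl carbon bonded to a trivalent nitrogen — an amide.
The closest candidate here is a primary amino group (-NH2), but the -NH2 is not attached to a carbonyl carbon. No other fragment satisfies the full query, so there is no match.

No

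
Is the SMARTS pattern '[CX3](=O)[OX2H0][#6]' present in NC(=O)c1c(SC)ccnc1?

The pattern [CX3](=O)[OX2H0][#6] describes a carbonyl carbon bonded to an oxygen that is itself bonded to carbon (no H on that O) — an ester.
The closest candidate here is a primary amide (-C(=O)NH2), but the carbonyl is bonded to N, not to an O-C linkage. No other fragment satisfies the full query, so there is no match.

No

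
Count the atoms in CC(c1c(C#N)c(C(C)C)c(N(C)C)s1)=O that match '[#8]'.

The query [#8] means: #8 matches any oxygen atom.
Check the 16 heavy atoms by environment: 1× s (aromatic) → no; 4× c (aromatic) → no; 2× N → no; 8× C → no; 1× O → match.
That gives 1 matching atom.

1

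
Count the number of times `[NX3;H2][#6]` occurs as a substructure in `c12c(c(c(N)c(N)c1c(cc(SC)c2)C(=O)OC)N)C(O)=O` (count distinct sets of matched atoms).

3

[NX3;H2][#6] is the SMARTS for a primary amine: a trivalent nitrogen with two H attached to carbon.
The molecule carries 3 separate instances of a primary amino group (-NH2) meeting every constraint; each maps to a distinct set of atoms, giving 3 matches.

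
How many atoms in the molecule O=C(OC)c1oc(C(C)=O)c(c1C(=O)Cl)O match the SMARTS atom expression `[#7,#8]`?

Check the 16 heavy atoms by environment: 1× o (aromatic) → match; 4× c (aromatic) → no; 5× C → no; 5× O → match; 1× Cl → no.
Summing the matching environments: 1 + 5 = 6 matching atoms.

6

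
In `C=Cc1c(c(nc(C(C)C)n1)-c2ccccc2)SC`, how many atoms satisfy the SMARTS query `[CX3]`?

The query [CX3] means: C with X3: aliphatic carbon with exactly 3 total connections.
Check the 19 heavy atoms by environment: 2× n (aromatic, X2) → no; 10× c (aromatic, X3) → no; 2× C (X3) → match; 1× S (X2) → no; 4× C (X4) → no.
That gives 2 matching atoms.

2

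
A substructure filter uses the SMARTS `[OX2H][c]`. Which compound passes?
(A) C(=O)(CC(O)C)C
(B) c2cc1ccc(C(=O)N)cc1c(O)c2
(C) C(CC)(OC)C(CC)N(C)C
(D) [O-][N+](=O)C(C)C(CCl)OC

B

[OX2H][c] describes a hydroxyl oxygen attached to an aromatic carbon (a phenol).
(A) has a hydroxyl group (-OH) but the -OH is on an aliphatic carbon, not an aromatic c.
(B) contains a hydroxyl group (-OH), which satisfies every atom and bond constraint.
(C) has a methoxy ether (-OCH3) but the oxygen has H0, not H1.
(D) has a methoxy ether (-OCH3) but the oxygen has H0, not H1.
So the answer is (B).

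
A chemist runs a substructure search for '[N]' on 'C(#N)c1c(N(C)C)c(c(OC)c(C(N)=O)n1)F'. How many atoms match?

3

Check the 17 heavy atoms by environment: 1× n (aromatic) → no; 5× c (aromatic) → no; 1× F → no; 5× C → no; 3× N → match; 2× O → no.
That gives 3 matching atoms.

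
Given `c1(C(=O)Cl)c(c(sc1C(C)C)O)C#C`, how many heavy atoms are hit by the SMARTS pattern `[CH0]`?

2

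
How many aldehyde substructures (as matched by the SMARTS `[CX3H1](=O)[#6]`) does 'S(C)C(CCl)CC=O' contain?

1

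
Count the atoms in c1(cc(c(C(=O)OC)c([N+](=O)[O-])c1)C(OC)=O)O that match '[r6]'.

6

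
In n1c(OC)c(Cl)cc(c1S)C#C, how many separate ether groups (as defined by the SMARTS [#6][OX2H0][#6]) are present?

[#6][OX2H0][#6] is the SMARTS for an ether: an aliphatic oxygen bridging two carbons with no H on the oxygen.
Exactly one fragment in the molecule meets all constraints, giving 1 match.

1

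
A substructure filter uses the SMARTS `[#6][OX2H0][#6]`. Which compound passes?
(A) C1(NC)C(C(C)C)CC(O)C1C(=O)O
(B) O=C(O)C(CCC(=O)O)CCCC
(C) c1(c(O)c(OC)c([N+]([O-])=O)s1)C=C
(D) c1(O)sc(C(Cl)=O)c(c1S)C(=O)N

C

[#6][OX2H0][#6] describes an aliphatic oxygen bridging two carbons with no H on the oxygen (an ether).
(A) has a carboxylic acid group (-C(=O)OH) but the -OH oxygen has H1; the =O is OX1, not OX2.
(B) has a carboxylic acid group (-C(=O)OH) but the -OH oxygen has H1; the =O is OX1, not OX2.
(C) contains a methoxy ether (-OCH3), which satisfies every atom and bond constraint.
(D) has a hydroxyl group (-OH) but the oxygen has H1, not H0 bridging two carbons.
So the answer is (C).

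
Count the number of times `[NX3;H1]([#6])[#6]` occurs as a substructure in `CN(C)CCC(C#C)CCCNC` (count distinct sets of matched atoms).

1

[NX3;H1]([#6])[#6] is the SMARTS for a secondary amine: a trivalent nitrogen with one H, bonded to two carbons.
Exactly one fragment in the molecule meets all constraints, giving 1 match.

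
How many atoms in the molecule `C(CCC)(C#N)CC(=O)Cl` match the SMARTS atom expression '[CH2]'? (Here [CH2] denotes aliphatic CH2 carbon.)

The query [CH2] means: aliphatic carbon with exactly two hydrogens.
Check the 10 heavy atoms by environment: 3× C (H2) → match; 1× C (H1) → no; 2× C (H0) → no; 1× N (H0) → no; 1× O (H0) → no; 1× Cl (H0) → no; 1× C (H3) → no.
That gives 3 matching atoms.

3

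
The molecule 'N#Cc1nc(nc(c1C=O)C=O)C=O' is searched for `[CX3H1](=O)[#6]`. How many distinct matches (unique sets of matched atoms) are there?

3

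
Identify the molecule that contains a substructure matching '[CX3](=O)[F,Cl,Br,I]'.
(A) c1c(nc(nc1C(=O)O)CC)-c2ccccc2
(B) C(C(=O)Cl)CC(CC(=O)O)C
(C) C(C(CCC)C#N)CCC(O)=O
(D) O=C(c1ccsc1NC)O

B

[CX3](=O)[F,Cl,Br,I] describes a carbonyl carbon bonded to a halogen (an acyl halide).
(A) has a carboxylic acid group (-C(=O)OH) but the carbonyl is bonded to -OH, not to a halogen.
(B) contains an acyl chloride (-C(=O)Cl), which satisfies every atom and bond constraint.
(C) has a carboxylic acid group (-C(=O)OH) but the carbonyl is bonded to -OH, not to a halogen.
(D) has a carboxylic acid group (-C(=O)OH) but the carbonyl is bonded to -OH, not to a halogen.
So the answer is (B).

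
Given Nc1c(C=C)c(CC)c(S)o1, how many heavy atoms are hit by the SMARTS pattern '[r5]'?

5

The query [r5] means: r5 matches atoms in a five-membered ring.
Check the 11 heavy atoms by environment: 1× o (aromatic, in 5-ring) → match; 4× c (aromatic, in 5-ring) → match; 1× N (acyclic) → no; 4× C (acyclic) → no; 1× S (acyclic) → no.
Summing the matching environments: 1 + 4 = 5 matching atoms.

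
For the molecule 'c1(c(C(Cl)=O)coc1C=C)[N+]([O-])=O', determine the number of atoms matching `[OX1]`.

Check the 13 heavy atoms by environment: 1× o (aromatic, X2) → no; 4× c (aromatic, X3) → no; 3× C (X3) → no; 2× O (X1) → match; 1× Cl (X1) → no; 1× N (charge +1, X3) → no; 1× O (charge -1, X1) → match.
Summing the matching environments: 2 + 1 = 3 matching atoms.

3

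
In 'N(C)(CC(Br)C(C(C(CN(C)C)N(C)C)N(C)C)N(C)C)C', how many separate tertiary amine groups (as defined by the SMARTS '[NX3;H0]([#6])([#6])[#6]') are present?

[NX3;H0]([#6])([#6])[#6] is the SMARTS for a tertiary amine: a trivalent nitrogen with no H, bonded to three carbons.
The molecule carries 5 separate instances of a dimethylamino group (-N(CH3)2) meeting every constraint; each maps to a distinct set of atoms, giving 5 matches.

5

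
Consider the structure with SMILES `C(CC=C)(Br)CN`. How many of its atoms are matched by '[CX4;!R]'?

3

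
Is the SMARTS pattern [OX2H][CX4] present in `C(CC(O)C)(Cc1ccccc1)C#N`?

Yes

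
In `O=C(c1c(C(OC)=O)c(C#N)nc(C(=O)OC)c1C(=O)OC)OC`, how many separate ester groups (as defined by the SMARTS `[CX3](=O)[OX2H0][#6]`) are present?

4

[CX3](=O)[OX2H0][#6] is the SMARTS for an ester: a carbonyl carbon bonded to an oxygen that is itself bonded to carbon (no H on that O).
The molecule carries 4 separate instances of a methyl-ester group (-C(=O)OCH3) meeting every constraint; each maps to a distinct set of atoms, giving 4 matches.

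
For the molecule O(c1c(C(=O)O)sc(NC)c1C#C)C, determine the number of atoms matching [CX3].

1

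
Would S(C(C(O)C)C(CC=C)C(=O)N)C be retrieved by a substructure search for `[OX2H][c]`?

The pattern [OX2H][c] describes a hydroxyl oxygen attached to an aromatic carbon — a phenol.
The closest candidate here is a hydroxyl group (-OH), but the -OH is on an aliphatic carbon, not an aromatic c. No other fragment satisfies the full query, so there is no match.

No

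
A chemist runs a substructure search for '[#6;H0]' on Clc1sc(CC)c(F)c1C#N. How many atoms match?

5

Check the 11 heavy atoms by environment: 1× s (aromatic, H0) → no; 4× c (aromatic, H0) → match; 1× C (H2) → no; 1× C (H3) → no; 1× C (H0) → match; 1× N (H0) → no; 1× F (H0) → no; 1× Cl (H0) → no.
Summing the matching environments: 4 + 1 = 5 matching atoms.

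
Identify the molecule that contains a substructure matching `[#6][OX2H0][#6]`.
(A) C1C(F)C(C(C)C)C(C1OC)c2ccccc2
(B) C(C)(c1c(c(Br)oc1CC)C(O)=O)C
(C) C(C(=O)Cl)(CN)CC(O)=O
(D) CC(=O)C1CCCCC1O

A

[#6][OX2H0][#6] describes an aliphatic oxygen bridging two carbons with no H on the oxygen (an ether).
(A) contains a methoxy ether (-OCH3), which satisfies every atom and bond constraint.
(B) has a carboxylic acid group (-C(=O)OH) but the -OH oxygen has H1; the =O is OX1, not OX2.
(C) has a carboxylic acid group (-C(=O)OH) but the -OH oxygen has H1; the =O is OX1, not OX2.
(D) has a hydroxyl group (-OH) but the oxygen has H1, not H0 bridging two carbons.
So the answer is (A).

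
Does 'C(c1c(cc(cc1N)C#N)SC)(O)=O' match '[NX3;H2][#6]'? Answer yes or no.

Yes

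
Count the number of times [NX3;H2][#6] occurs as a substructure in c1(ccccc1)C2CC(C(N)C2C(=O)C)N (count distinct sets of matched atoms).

2

[NX3;H2][#6] is the SMARTS for a primary amine: a trivalent nitrogen with two H attached to carbon.
The molecule carries 2 separate instances of a primary amino group (-NH2) meeting every constraint; each maps to a distinct set of atoms, giving 2 matches.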